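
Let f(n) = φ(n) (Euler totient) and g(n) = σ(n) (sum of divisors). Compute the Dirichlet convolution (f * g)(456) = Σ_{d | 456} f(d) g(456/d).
(φ * σ)(456) = 7296

Divisors of 456: [1, 2, 3, 4, 6, 8, 12, 19, 24, 38, 57, 76, 114, 152, 228, 456]. For each d | 456:
  d = 1: φ(1) · σ(456/1) = 1 · 1200 = 1200
  d = 2: φ(2) · σ(456/2) = 1 · 560 = 560
  d = 3: φ(3) · σ(456/3) = 2 · 300 = 600
  d = 4: φ(4) · σ(456/4) = 2 · 240 = 480
  d = 6: φ(6) · σ(456/6) = 2 · 140 = 280
  d = 8: φ(8) · σ(456/8) = 4 · 80 = 320
  d = 12: φ(12) · σ(456/12) = 4 · 60 = 240
  d = 19: φ(19) · σ(456/19) = 18 · 60 = 1080
  d = 24: φ(24) · σ(456/24) = 8 · 20 = 160
  d = 38: φ(38) · σ(456/38) = 18 · 28 = 504
  d = 57: φ(57) · σ(456/57) = 36 · 15 = 540
  d = 76: φ(76) · σ(456/76) = 36 · 12 = 432
  d = 114: φ(114) · σ(456/114) = 36 · 7 = 252
  d = 152: φ(152) · σ(456/152) = 72 · 4 = 288
  d = 228: φ(228) · σ(456/228) = 72 · 3 = 216
  d = 456: φ(456) · σ(456/456) = 144 · 1 = 144
Summing: (φ * σ)(456) = 1200 + 560 + 600 + 480 + 280 + 320 + 240 + 1080 + 160 + 504 + 540 + 432 + 252 + 288 + 216 + 144 = 7296.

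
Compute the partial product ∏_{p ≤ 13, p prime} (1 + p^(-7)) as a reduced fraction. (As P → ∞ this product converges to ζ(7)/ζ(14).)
∏ = 131129952026000311359081292/130052142598591679794453125

The primes p ≤ 13 are [2, 3, 5, 7, 11, 13]. For each, (1 + 1/p^7) = (p^7 + 1)/p^7. Multiplying these fractions over p ∈ [2, 3, 5, 7, 11, 13] gives 131129952026000311359081292/130052142598591679794453125. (In the limit P → ∞ this tends to ζ(7)/ζ(14).)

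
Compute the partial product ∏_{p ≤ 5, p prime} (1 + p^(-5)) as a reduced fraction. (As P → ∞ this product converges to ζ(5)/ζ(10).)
∏ = 349591/337500

The primes p ≤ 5 are [2, 3, 5]. For each, (1 + 1/p^5) = (p^5 + 1)/p^5. Multiplying these fractions over p ∈ [2, 3, 5] gives 349591/337500. (In the limit P → ∞ this tends to ζ(5)/ζ(10).)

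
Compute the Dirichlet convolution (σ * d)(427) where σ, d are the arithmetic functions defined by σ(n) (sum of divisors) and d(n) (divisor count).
(σ * d)(427) = 640

Divisors of 427: [1, 7, 61, 427]. For each d | 427:
  d = 1: σ(1) · d(427/1) = 1 · 4 = 4
  d = 7: σ(7) · d(427/7) = 8 · 2 = 16
  d = 61: σ(61) · d(427/61) = 62 · 2 = 124
  d = 427: σ(427) · d(427/427) = 496 · 1 = 496
Summing: (σ * d)(427) = 4 + 16 + 124 + 496 = 640.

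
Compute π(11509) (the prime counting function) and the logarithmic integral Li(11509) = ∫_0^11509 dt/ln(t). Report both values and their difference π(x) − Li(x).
π(11509) = 1388;  Li(11509) ≈ 1408.71;  π(x) − Li(x) ≈ -20.71.

Direct count of primes ≤ 11509 gives π(11509) = 1388. Numerical evaluation of the logarithmic integral gives Li(11509) ≈ 1408.71. The difference π(x) − Li(x) ≈ -20.71 is typically negative for small/moderate x (Li(x) overestimates), though Littlewood's theorem shows this sign changes infinitely often.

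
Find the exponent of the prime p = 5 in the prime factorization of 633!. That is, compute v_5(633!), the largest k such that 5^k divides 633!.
v_5(633!) = 157

Legendre's formula: v_p(n!) = Σ_{k ≥ 1} ⌊n / p^k⌋. For p = 5, n = 633, the terms are:
  ⌊633/5^1⌋ = ⌊633/5⌋ = 126
  ⌊633/5^2⌋ = ⌊633/25⌋ = 25
  ⌊633/5^3⌋ = ⌊633/125⌋ = 5
  ⌊633/5^4⌋ = ⌊633/625⌋ = 1
(the next term ⌊633/5^5⌋ = 0, terminating the sum). Summing: v_5(633!) = 126 + 25 + 5 + 1 = 157.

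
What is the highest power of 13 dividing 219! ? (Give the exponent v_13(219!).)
v_13(219!) = 17

Legendre's formula: v_p(n!) = Σ_{k ≥ 1} ⌊n / p^k⌋. For p = 13, n = 219, the terms are:
  ⌊219/13^1⌋ = ⌊219/13⌋ = 16
  ⌊219/13^2⌋ = ⌊219/169⌋ = 1
(the next term ⌊219/13^3⌋ = 0, terminating the sum). Summing: v_13(219!) = 16 + 1 = 17.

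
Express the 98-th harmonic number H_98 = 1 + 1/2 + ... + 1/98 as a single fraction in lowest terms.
H_98 = 360264457021270114060513483605065190394007/69720375229712477164533808935312303556800

Direct summation: H_98 = 1 + 1/2 + ... + 1/98. The least common denominator is lcm(1, ..., 98) = 69720375229712477164533808935312303556800; over this denominator the numerator is 69720375229712477164533808935312303556800 + 34860187614856238582266904467656151778400 + 23240125076570825721511269645104101185600 + 17430093807428119291133452233828075889200 + 13944075045942495432906761787062460711360 + 11620062538285412860755634822552050592800 + 9960053604244639594933401276473186222400 + 8715046903714059645566726116914037944600 + 7746708358856941907170423215034700395200 + 6972037522971247716453380893531230355680 + 6338215929973861560412164448664754868800 + 5810031269142706430377817411276025296400 + 5363105786900959781887216071947100273600 + 4980026802122319797466700638236593111200 + 4648025015314165144302253929020820237120 + 4357523451857029822783363058457018972300 + 4101198542924263362619635819724253150400 + 3873354179428470953585211607517350197600 + 3669493433142761956028095207121700187200 + 3486018761485623858226690446765615177840 + 3320017868081546531644467092157728740800 + 3169107964986930780206082224332377434400 + 3031320662161412050631904736317926241600 + 2905015634571353215188908705638012648200 + 2788815009188499086581352357412492142272 + 2681552893450479890943608035973550136800 + 2582236119618980635723474405011566798400 + 2490013401061159898733350319118296555600 + 2404150869990085419466683066734907019200 + 2324012507657082572151126964510410118560 + 2249044362248789585952703514042332372800 + 2178761725928514911391681529228509486150 + 2112738643324620520137388149554918289600 + 2050599271462131681309817909862126575200 + 1992010720848927918986680255294637244480 + 1936677089714235476792605803758675098800 + 1884334465667904788230643484738170366400 + 1834746716571380978014047603560850093600 + 1787701928966986593962405357315700091200 + 1743009380742811929113345223382807588920 + 1700496956822255540598385583788104964800 + 1660008934040773265822233546078864370400 + 1621404075109592492198460672914239617600 + 1584553982493465390103041112166188717200 + 1549341671771388381434084643006940079040 + 1515660331080706025315952368158963120800 + 1483412238930052705628378913517283054400 + 1452507817285676607594454352819006324100 + 1422864800606377084990485896639026603200 + 1394407504594249543290676178706246071136 + 1367066180974754454206545273241417716800 + 1340776446725239945471804017986775068400 + 1315478777919103342727052998779477425600 + 1291118059809490317861737202505783399200 + 1267643185994772312082432889732950973760 + 1245006700530579949366675159559148277800 + 1223164477714253985342698402373900062400 + 1202075434995042709733341533367453509600 + 1181701275079872494314132354835801755200 + 1162006253828541286075563482255205059280 + 1142956970978893068271046048119873828800 + 1124522181124394792976351757021166186400 + 1106672622693848843881489030719242913600 + 1089380862964257455695840764614254743075 + 1072621157380191956377443214389420054720 + 1056369321662310260068694074777459144800 + 1040602615368842942754235954258392590400 + 1025299635731065840654908954931063287600 + 1010440220720470683543968245439308747200 + 996005360424463959493340127647318622240 + 981977115911443340345546604722708500800 + 968338544857117738396302901879337549400 + 955073633283732563897723410072771281600 + 942167232833952394115321742369085183200 + 929605003062833028860450785804164047424 + 917373358285690489007023801780425046800 + 905459418567694508630309206952107838400 + 893850964483493296981202678657850045600 + 882536395312816166639668467535598779200 + 871504690371405964556672611691403794460 + 860745373206326878574491468337188932800 + 850248478411127770299192791894052482400 + 840004520839909363428118179943521729600 + 830004467020386632911116773039432185200 + 820239708584852672523927163944850630080 + 810702037554796246099230336457119808800 + 801383623330028473155561022244969006400 + 792276991246732695051520556083094358600 + 783375002581039069264424819497891051200 + 774670835885694190717042321503470039520 + 766157969557279968841030867421014324800 + 757830165540353012657976184079481560400 + 749681454082929861984234504680777457600 + 741706119465026352814189456758641527200 + 733898686628552391205619041424340037440 + 726253908642838303797227176409503162050 + 718766754945489455304472257065075294400 + 711432400303188542495242948319513301600 = 360264457021270114060513483605065190394007, so H_98 = 360264457021270114060513483605065190394007/69720375229712477164533808935312303556800 (already in lowest terms) ≈ 5.16728. (The PNT-adjacent estimate ln(98) + γ ≈ 5.16218 matches within O(1/n).)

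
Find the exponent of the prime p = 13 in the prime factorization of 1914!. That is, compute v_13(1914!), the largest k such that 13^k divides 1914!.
v_13(1914!) = 158

Legendre's formula: v_p(n!) = Σ_{k ≥ 1} ⌊n / p^k⌋. For p = 13, n = 1914, the terms are:
  ⌊1914/13^1⌋ = ⌊1914/13⌋ = 147
  ⌊1914/13^2⌋ = ⌊1914/169⌋ = 11
(the next term ⌊1914/13^3⌋ = 0, terminating the sum). Summing: v_13(1914!) = 147 + 11 = 158.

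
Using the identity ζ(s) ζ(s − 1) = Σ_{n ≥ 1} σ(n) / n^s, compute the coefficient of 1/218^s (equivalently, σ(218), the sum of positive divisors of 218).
σ(218) = 330

In the product (Σ m^0/m^s)(Σ k / k^s) = Σ (Σ_{d | n} d) / n^s, the coefficient of 1/n^s is σ(n) = Σ_{d | n} d. For n = 218, divisors are [1, 2, 109, 218]; summing: σ(218) = 330.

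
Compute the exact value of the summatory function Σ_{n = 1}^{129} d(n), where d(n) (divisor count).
Σ_{n ≤ 129} d(n) = 649

Compute d(n) for each 1 ≤ n ≤ 129: d(1) = 1, d(2) = 2, d(3) = 2, d(4) = 3, d(5) = 2, d(6) = 4, d(7) = 2, d(8) = 4, d(9) = 3, d(10) = 4, d(11) = 2, d(12) = 6, d(13) = 2, d(14) = 4, d(15) = 4, d(16) = 5, d(17) = 2, d(18) = 6, d(19) = 2, d(20) = 6, d(21) = 4, d(22) = 4, d(23) = 2, d(24) = 8, d(25) = 3, d(26) = 4, d(27) = 4, d(28) = 6, d(29) = 2, d(30) = 8, d(31) = 2, d(32) = 6, d(33) = 4, d(34) = 4, d(35) = 4, d(36) = 9, d(37) = 2, d(38) = 4, d(39) = 4, d(40) = 8, d(41) = 2, d(42) = 8, d(43) = 2, d(44) = 6, d(45) = 6, d(46) = 4, d(47) = 2, d(48) = 10, d(49) = 3, d(50) = 6, d(51) = 4, d(52) = 6, d(53) = 2, d(54) = 8, d(55) = 4, d(56) = 8, d(57) = 4, d(58) = 4, d(59) = 2, d(60) = 12, d(61) = 2, d(62) = 4, d(63) = 6, d(64) = 7, d(65) = 4, d(66) = 8, d(67) = 2, d(68) = 6, d(69) = 4, d(70) = 8, d(71) = 2, d(72) = 12, d(73) = 2, d(74) = 4, d(75) = 6, d(76) = 6, d(77) = 4, d(78) = 8, d(79) = 2, d(80) = 10, d(81) = 5, d(82) = 4, d(83) = 2, d(84) = 12, d(85) = 4, d(86) = 4, d(87) = 4, d(88) = 8, d(89) = 2, d(90) = 12, d(91) = 4, d(92) = 6, d(93) = 4, d(94) = 4, d(95) = 4, d(96) = 12, d(97) = 2, d(98) = 6, d(99) = 6, d(100) = 9, d(101) = 2, d(102) = 8, d(103) = 2, d(104) = 8, d(105) = 8, d(106) = 4, d(107) = 2, d(108) = 12, d(109) = 2, d(110) = 8, d(111) = 4, d(112) = 10, d(113) = 2, d(114) = 8, d(115) = 4, d(116) = 6, d(117) = 6, d(118) = 4, d(119) = 4, d(120) = 16, d(121) = 3, d(122) = 4, d(123) = 4, d(124) = 6, d(125) = 4, d(126) = 12, d(127) = 2, d(128) = 8, d(129) = 4. Summing all 129 values: 649. (Dirichlet's divisor formula: Σ_{n ≤ x} d(n) = x ln(x) + (2γ − 1) x + O(√x). For x = 129, the asymptotic estimate is ≈ 646.84.)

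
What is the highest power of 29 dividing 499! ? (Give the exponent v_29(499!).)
v_29(499!) = 17

Legendre's formula: v_p(n!) = Σ_{k ≥ 1} ⌊n / p^k⌋. For p = 29, n = 499, the terms are:
  ⌊499/29^1⌋ = ⌊499/29⌋ = 17
(the next term ⌊499/29^2⌋ = 0, terminating the sum). Summing: v_29(499!) = 17 = 17.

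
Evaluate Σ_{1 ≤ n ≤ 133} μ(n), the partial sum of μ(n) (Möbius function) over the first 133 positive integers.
Σ_{n ≤ 133} μ(n) = -2

Compute μ(n) for each 1 ≤ n ≤ 133: μ(1) = 1, μ(2) = -1, μ(3) = -1, μ(4) = 0, μ(5) = -1, μ(6) = 1, μ(7) = -1, μ(8) = 0, μ(9) = 0, μ(10) = 1, μ(11) = -1, μ(12) = 0, μ(13) = -1, μ(14) = 1, μ(15) = 1, μ(16) = 0, μ(17) = -1, μ(18) = 0, μ(19) = -1, μ(20) = 0, μ(21) = 1, μ(22) = 1, μ(23) = -1, μ(24) = 0, μ(25) = 0, μ(26) = 1, μ(27) = 0, μ(28) = 0, μ(29) = -1, μ(30) = -1, μ(31) = -1, μ(32) = 0, μ(33) = 1, μ(34) = 1, μ(35) = 1, μ(36) = 0, μ(37) = -1, μ(38) = 1, μ(39) = 1, μ(40) = 0, μ(41) = -1, μ(42) = -1, μ(43) = -1, μ(44) = 0, μ(45) = 0, μ(46) = 1, μ(47) = -1, μ(48) = 0, μ(49) = 0, μ(50) = 0, μ(51) = 1, μ(52) = 0, μ(53) = -1, μ(54) = 0, μ(55) = 1, μ(56) = 0, μ(57) = 1, μ(58) = 1, μ(59) = -1, μ(60) = 0, μ(61) = -1, μ(62) = 1, μ(63) = 0, μ(64) = 0, μ(65) = 1, μ(66) = -1, μ(67) = -1, μ(68) = 0, μ(69) = 1, μ(70) = -1, μ(71) = -1, μ(72) = 0, μ(73) = -1, μ(74) = 1, μ(75) = 0, μ(76) = 0, μ(77) = 1, μ(78) = -1, μ(79) = -1, μ(80) = 0, μ(81) = 0, μ(82) = 1, μ(83) = -1, μ(84) = 0, μ(85) = 1, μ(86) = 1, μ(87) = 1, μ(88) = 0, μ(89) = -1, μ(90) = 0, μ(91) = 1, μ(92) = 0, μ(93) = 1, μ(94) = 1, μ(95) = 1, μ(96) = 0, μ(97) = -1, μ(98) = 0, μ(99) = 0, μ(100) = 0, μ(101) = -1, μ(102) = -1, μ(103) = -1, μ(104) = 0, μ(105) = -1, μ(106) = 1, μ(107) = -1, μ(108) = 0, μ(109) = -1, μ(110) = -1, μ(111) = 1, μ(112) = 0, μ(113) = -1, μ(114) = -1, μ(115) = 1, μ(116) = 0, μ(117) = 0, μ(118) = 1, μ(119) = 1, μ(120) = 0, μ(121) = 0, μ(122) = 1, μ(123) = 1, μ(124) = 0, μ(125) = 0, μ(126) = 0, μ(127) = -1, μ(128) = 0, μ(129) = 1, μ(130) = -1, μ(131) = -1, μ(132) = 0, μ(133) = 1. Summing all 133 values: -2. (Mertens function M(x) = Σ_{n ≤ x} μ(n); on average M(x) should be small (PNT ⟺ M(x) = o(x)).)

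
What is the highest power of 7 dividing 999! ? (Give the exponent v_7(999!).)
v_7(999!) = 164

Legendre's formula: v_p(n!) = Σ_{k ≥ 1} ⌊n / p^k⌋. For p = 7, n = 999, the terms are:
  ⌊999/7^1⌋ = ⌊999/7⌋ = 142
  ⌊999/7^2⌋ = ⌊999/49⌋ = 20
  ⌊999/7^3⌋ = ⌊999/343⌋ = 2
(the next term ⌊999/7^4⌋ = 0, terminating the sum). Summing: v_7(999!) = 142 + 20 + 2 = 164.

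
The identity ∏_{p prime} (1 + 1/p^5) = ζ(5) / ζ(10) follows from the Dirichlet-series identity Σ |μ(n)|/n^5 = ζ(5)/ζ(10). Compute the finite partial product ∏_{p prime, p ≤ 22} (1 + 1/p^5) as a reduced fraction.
∏ = 405833785877367637916288/391770333462674252324875

The primes p ≤ 22 are [2, 3, 5, 7, 11, 13, 17, 19]. For each, (1 + 1/p^5) = (p^5 + 1)/p^5. Multiplying these fractions over p ∈ [2, 3, 5, 7, 11, 13, 17, 19] gives 405833785877367637916288/391770333462674252324875. (In the limit P → ∞ this tends to ζ(5)/ζ(10).)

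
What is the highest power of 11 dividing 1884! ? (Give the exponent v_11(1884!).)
v_11(1884!) = 187

Legendre's formula: v_p(n!) = Σ_{k ≥ 1} ⌊n / p^k⌋. For p = 11, n = 1884, the terms are:
  ⌊1884/11^1⌋ = ⌊1884/11⌋ = 171
  ⌊1884/11^2⌋ = ⌊1884/121⌋ = 15
  ⌊1884/11^3⌋ = ⌊1884/1331⌋ = 1
(the next term ⌊1884/11^4⌋ = 0, terminating the sum). Summing: v_11(1884!) = 171 + 15 + 1 = 187.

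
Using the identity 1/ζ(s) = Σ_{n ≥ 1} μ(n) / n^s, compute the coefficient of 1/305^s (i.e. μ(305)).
μ(305) = 1

Factor n = 305 = 5 · 61. μ(n) = 0 if any exponent ≥ 2 (not squarefree); otherwise μ(n) = (−1)^{ω(n)} where ω(n) is the number of distinct prime factors. Applying: μ(305) = 1.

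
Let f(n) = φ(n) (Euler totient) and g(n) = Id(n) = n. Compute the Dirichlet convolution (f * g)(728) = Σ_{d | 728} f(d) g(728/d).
(φ * Id)(728) = 6500

Divisors of 728: [1, 2, 4, 7, 8, 13, 14, 26, 28, 52, 56, 91, 104, 182, 364, 728]. For each d | 728:
  d = 1: φ(1) · Id(728/1) = 1 · 728 = 728
  d = 2: φ(2) · Id(728/2) = 1 · 364 = 364
  d = 4: φ(4) · Id(728/4) = 2 · 182 = 364
  d = 7: φ(7) · Id(728/7) = 6 · 104 = 624
  d = 8: φ(8) · Id(728/8) = 4 · 91 = 364
  d = 13: φ(13) · Id(728/13) = 12 · 56 = 672
  d = 14: φ(14) · Id(728/14) = 6 · 52 = 312
  d = 26: φ(26) · Id(728/26) = 12 · 28 = 336
  d = 28: φ(28) · Id(728/28) = 12 · 26 = 312
  d = 52: φ(52) · Id(728/52) = 24 · 14 = 336
  d = 56: φ(56) · Id(728/56) = 24 · 13 = 312
  d = 91: φ(91) · Id(728/91) = 72 · 8 = 576
  d = 104: φ(104) · Id(728/104) = 48 · 7 = 336
  d = 182: φ(182) · Id(728/182) = 72 · 4 = 288
  d = 364: φ(364) · Id(728/364) = 144 · 2 = 288
  d = 728: φ(728) · Id(728/728) = 288 · 1 = 288
Summing: (φ * Id)(728) = 728 + 364 + 364 + 624 + 364 + 672 + 312 + 336 + 312 + 336 + 312 + 576 + 336 + 288 + 288 + 288 = 6500.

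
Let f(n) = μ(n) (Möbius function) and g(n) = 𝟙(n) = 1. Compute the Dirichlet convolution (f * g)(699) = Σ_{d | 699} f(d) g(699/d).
(μ * 𝟙)(699) = 0

Divisors of 699: [1, 3, 233, 699]. For each d | 699:
  d = 1: μ(1) · 𝟙(699/1) = 1 · 1 = 1
  d = 3: μ(3) · 𝟙(699/3) = -1 · 1 = -1
  d = 233: μ(233) · 𝟙(699/233) = -1 · 1 = -1
  d = 699: μ(699) · 𝟙(699/699) = 1 · 1 = 1
Summing: (μ * 𝟙)(699) = 1 + -1 + -1 + 1 = 0.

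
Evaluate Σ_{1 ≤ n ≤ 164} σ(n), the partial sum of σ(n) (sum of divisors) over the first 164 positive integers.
Σ_{n ≤ 164} σ(n) = 22167

Compute σ(n) for each 1 ≤ n ≤ 164: σ(1) = 1, σ(2) = 3, σ(3) = 4, σ(4) = 7, σ(5) = 6, σ(6) = 12, σ(7) = 8, σ(8) = 15, σ(9) = 13, σ(10) = 18, σ(11) = 12, σ(12) = 28, σ(13) = 14, σ(14) = 24, σ(15) = 24, σ(16) = 31, σ(17) = 18, σ(18) = 39, σ(19) = 20, σ(20) = 42, σ(21) = 32, σ(22) = 36, σ(23) = 24, σ(24) = 60, σ(25) = 31, σ(26) = 42, σ(27) = 40, σ(28) = 56, σ(29) = 30, σ(30) = 72, σ(31) = 32, σ(32) = 63, σ(33) = 48, σ(34) = 54, σ(35) = 48, σ(36) = 91, σ(37) = 38, σ(38) = 60, σ(39) = 56, σ(40) = 90, σ(41) = 42, σ(42) = 96, σ(43) = 44, σ(44) = 84, σ(45) = 78, σ(46) = 72, σ(47) = 48, σ(48) = 124, σ(49) = 57, σ(50) = 93, σ(51) = 72, σ(52) = 98, σ(53) = 54, σ(54) = 120, σ(55) = 72, σ(56) = 120, σ(57) = 80, σ(58) = 90, σ(59) = 60, σ(60) = 168, σ(61) = 62, σ(62) = 96, σ(63) = 104, σ(64) = 127, σ(65) = 84, σ(66) = 144, σ(67) = 68, σ(68) = 126, σ(69) = 96, σ(70) = 144, σ(71) = 72, σ(72) = 195, σ(73) = 74, σ(74) = 114, σ(75) = 124, σ(76) = 140, σ(77) = 96, σ(78) = 168, σ(79) = 80, σ(80) = 186, σ(81) = 121, σ(82) = 126, σ(83) = 84, σ(84) = 224, σ(85) = 108, σ(86) = 132, σ(87) = 120, σ(88) = 180, σ(89) = 90, σ(90) = 234, σ(91) = 112, σ(92) = 168, σ(93) = 128, σ(94) = 144, σ(95) = 120, σ(96) = 252, σ(97) = 98, σ(98) = 171, σ(99) = 156, σ(100) = 217, σ(101) = 102, σ(102) = 216, σ(103) = 104, σ(104) = 210, σ(105) = 192, σ(106) = 162, σ(107) = 108, σ(108) = 280, σ(109) = 110, σ(110) = 216, σ(111) = 152, σ(112) = 248, σ(113) = 114, σ(114) = 240, σ(115) = 144, σ(116) = 210, σ(117) = 182, σ(118) = 180, σ(119) = 144, σ(120) = 360, σ(121) = 133, σ(122) = 186, σ(123) = 168, σ(124) = 224, σ(125) = 156, σ(126) = 312, σ(127) = 128, σ(128) = 255, σ(129) = 176, σ(130) = 252, σ(131) = 132, σ(132) = 336, σ(133) = 160, σ(134) = 204, σ(135) = 240, σ(136) = 270, σ(137) = 138, σ(138) = 288, σ(139) = 140, σ(140) = 336, σ(141) = 192, σ(142) = 216, σ(143) = 168, σ(144) = 403, σ(145) = 180, σ(146) = 222, σ(147) = 228, σ(148) = 266, σ(149) = 150, σ(150) = 372, σ(151) = 152, σ(152) = 300, σ(153) = 234, σ(154) = 288, σ(155) = 192, σ(156) = 392, σ(157) = 158, σ(158) = 240, σ(159) = 216, σ(160) = 378, σ(161) = 192, σ(162) = 363, σ(163) = 164, σ(164) = 294. Summing all 164 values: 22167. (Average order: Σ_{n ≤ x} σ(n) ~ (π²/12) x². For x = 164, (π²/12)·164² ≈ 22121.07.)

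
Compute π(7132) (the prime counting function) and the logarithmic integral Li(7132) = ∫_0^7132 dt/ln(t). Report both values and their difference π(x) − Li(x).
π(7132) = 914;  Li(7132) ≈ 929.22;  π(x) − Li(x) ≈ -15.22.

Direct count of primes ≤ 7132 gives π(7132) = 914. Numerical evaluation of the logarithmic integral gives Li(7132) ≈ 929.22. The difference π(x) − Li(x) ≈ -15.22 is typically negative for small/moderate x (Li(x) overestimates), though Littlewood's theorem shows this sign changes infinitely often.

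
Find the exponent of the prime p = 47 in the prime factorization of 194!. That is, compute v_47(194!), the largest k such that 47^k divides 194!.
v_47(194!) = 4

Legendre's formula: v_p(n!) = Σ_{k ≥ 1} ⌊n / p^k⌋. For p = 47, n = 194, the terms are:
  ⌊194/47^1⌋ = ⌊194/47⌋ = 4
(the next term ⌊194/47^2⌋ = 0, terminating the sum). Summing: v_47(194!) = 4 = 4.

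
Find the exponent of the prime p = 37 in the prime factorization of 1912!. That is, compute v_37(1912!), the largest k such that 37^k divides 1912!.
v_37(1912!) = 52

Legendre's formula: v_p(n!) = Σ_{k ≥ 1} ⌊n / p^k⌋. For p = 37, n = 1912, the terms are:
  ⌊1912/37^1⌋ = ⌊1912/37⌋ = 51
  ⌊1912/37^2⌋ = ⌊1912/1369⌋ = 1
(the next term ⌊1912/37^3⌋ = 0, terminating the sum). Summing: v_37(1912!) = 51 + 1 = 52.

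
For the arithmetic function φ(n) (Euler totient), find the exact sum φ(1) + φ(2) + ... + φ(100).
Σ_{n ≤ 100} φ(n) = 3044

Compute φ(n) for each 1 ≤ n ≤ 100: φ(1) = 1, φ(2) = 1, φ(3) = 2, φ(4) = 2, φ(5) = 4, φ(6) = 2, φ(7) = 6, φ(8) = 4, φ(9) = 6, φ(10) = 4, φ(11) = 10, φ(12) = 4, φ(13) = 12, φ(14) = 6, φ(15) = 8, φ(16) = 8, φ(17) = 16, φ(18) = 6, φ(19) = 18, φ(20) = 8, φ(21) = 12, φ(22) = 10, φ(23) = 22, φ(24) = 8, φ(25) = 20, φ(26) = 12, φ(27) = 18, φ(28) = 12, φ(29) = 28, φ(30) = 8, φ(31) = 30, φ(32) = 16, φ(33) = 20, φ(34) = 16, φ(35) = 24, φ(36) = 12, φ(37) = 36, φ(38) = 18, φ(39) = 24, φ(40) = 16, φ(41) = 40, φ(42) = 12, φ(43) = 42, φ(44) = 20, φ(45) = 24, φ(46) = 22, φ(47) = 46, φ(48) = 16, φ(49) = 42, φ(50) = 20, φ(51) = 32, φ(52) = 24, φ(53) = 52, φ(54) = 18, φ(55) = 40, φ(56) = 24, φ(57) = 36, φ(58) = 28, φ(59) = 58, φ(60) = 16, φ(61) = 60, φ(62) = 30, φ(63) = 36, φ(64) = 32, φ(65) = 48, φ(66) = 20, φ(67) = 66, φ(68) = 32, φ(69) = 44, φ(70) = 24, φ(71) = 70, φ(72) = 24, φ(73) = 72, φ(74) = 36, φ(75) = 40, φ(76) = 36, φ(77) = 60, φ(78) = 24, φ(79) = 78, φ(80) = 32, φ(81) = 54, φ(82) = 40, φ(83) = 82, φ(84) = 24, φ(85) = 64, φ(86) = 42, φ(87) = 56, φ(88) = 40, φ(89) = 88, φ(90) = 24, φ(91) = 72, φ(92) = 44, φ(93) = 60, φ(94) = 46, φ(95) = 72, φ(96) = 32, φ(97) = 96, φ(98) = 42, φ(99) = 60, φ(100) = 40. Summing all 100 values: 3044. (Average order: Σ_{n ≤ x} φ(n) ~ (3/π²) x². For x = 100, (3/π²)·100² ≈ 3039.64.)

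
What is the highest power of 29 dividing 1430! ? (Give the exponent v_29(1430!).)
v_29(1430!) = 50

Legendre's formula: v_p(n!) = Σ_{k ≥ 1} ⌊n / p^k⌋. For p = 29, n = 1430, the terms are:
  ⌊1430/29^1⌋ = ⌊1430/29⌋ = 49
  ⌊1430/29^2⌋ = ⌊1430/841⌋ = 1
(the next term ⌊1430/29^3⌋ = 0, terminating the sum). Summing: v_29(1430!) = 49 + 1 = 50.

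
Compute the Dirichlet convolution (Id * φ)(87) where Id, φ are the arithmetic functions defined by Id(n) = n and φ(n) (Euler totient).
(Id * φ)(87) = 285

Divisors of 87: [1, 3, 29, 87]. For each d | 87:
  d = 1: Id(1) · φ(87/1) = 1 · 56 = 56
  d = 3: Id(3) · φ(87/3) = 3 · 28 = 84
  d = 29: Id(29) · φ(87/29) = 29 · 2 = 58
  d = 87: Id(87) · φ(87/87) = 87 · 1 = 87
Summing: (Id * φ)(87) = 56 + 84 + 58 + 87 = 285.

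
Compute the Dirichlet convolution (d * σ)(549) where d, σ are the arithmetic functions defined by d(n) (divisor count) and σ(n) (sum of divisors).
(d * σ)(549) = 1536

Divisors of 549: [1, 3, 9, 61, 183, 549]. For each d | 549:
  d = 1: d(1) · σ(549/1) = 1 · 806 = 806
  d = 3: d(3) · σ(549/3) = 2 · 248 = 496
  d = 9: d(9) · σ(549/9) = 3 · 62 = 186
  d = 61: d(61) · σ(549/61) = 2 · 13 = 26
  d = 183: d(183) · σ(549/183) = 4 · 4 = 16
  d = 549: d(549) · σ(549/549) = 6 · 1 = 6
Summing: (d * σ)(549) = 806 + 496 + 186 + 26 + 16 + 6 = 1536.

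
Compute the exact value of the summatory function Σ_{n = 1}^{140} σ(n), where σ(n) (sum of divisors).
Σ_{n ≤ 140} σ(n) = 16207

Compute σ(n) for each 1 ≤ n ≤ 140: σ(1) = 1, σ(2) = 3, σ(3) = 4, σ(4) = 7, σ(5) = 6, σ(6) = 12, σ(7) = 8, σ(8) = 15, σ(9) = 13, σ(10) = 18, σ(11) = 12, σ(12) = 28, σ(13) = 14, σ(14) = 24, σ(15) = 24, σ(16) = 31, σ(17) = 18, σ(18) = 39, σ(19) = 20, σ(20) = 42, σ(21) = 32, σ(22) = 36, σ(23) = 24, σ(24) = 60, σ(25) = 31, σ(26) = 42, σ(27) = 40, σ(28) = 56, σ(29) = 30, σ(30) = 72, σ(31) = 32, σ(32) = 63, σ(33) = 48, σ(34) = 54, σ(35) = 48, σ(36) = 91, σ(37) = 38, σ(38) = 60, σ(39) = 56, σ(40) = 90, σ(41) = 42, σ(42) = 96, σ(43) = 44, σ(44) = 84, σ(45) = 78, σ(46) = 72, σ(47) = 48, σ(48) = 124, σ(49) = 57, σ(50) = 93, σ(51) = 72, σ(52) = 98, σ(53) = 54, σ(54) = 120, σ(55) = 72, σ(56) = 120, σ(57) = 80, σ(58) = 90, σ(59) = 60, σ(60) = 168, σ(61) = 62, σ(62) = 96, σ(63) = 104, σ(64) = 127, σ(65) = 84, σ(66) = 144, σ(67) = 68, σ(68) = 126, σ(69) = 96, σ(70) = 144, σ(71) = 72, σ(72) = 195, σ(73) = 74, σ(74) = 114, σ(75) = 124, σ(76) = 140, σ(77) = 96, σ(78) = 168, σ(79) = 80, σ(80) = 186, σ(81) = 121, σ(82) = 126, σ(83) = 84, σ(84) = 224, σ(85) = 108, σ(86) = 132, σ(87) = 120, σ(88) = 180, σ(89) = 90, σ(90) = 234, σ(91) = 112, σ(92) = 168, σ(93) = 128, σ(94) = 144, σ(95) = 120, σ(96) = 252, σ(97) = 98, σ(98) = 171, σ(99) = 156, σ(100) = 217, σ(101) = 102, σ(102) = 216, σ(103) = 104, σ(104) = 210, σ(105) = 192, σ(106) = 162, σ(107) = 108, σ(108) = 280, σ(109) = 110, σ(110) = 216, σ(111) = 152, σ(112) = 248, σ(113) = 114, σ(114) = 240, σ(115) = 144, σ(116) = 210, σ(117) = 182, σ(118) = 180, σ(119) = 144, σ(120) = 360, σ(121) = 133, σ(122) = 186, σ(123) = 168, σ(124) = 224, σ(125) = 156, σ(126) = 312, σ(127) = 128, σ(128) = 255, σ(129) = 176, σ(130) = 252, σ(131) = 132, σ(132) = 336, σ(133) = 160, σ(134) = 204, σ(135) = 240, σ(136) = 270, σ(137) = 138, σ(138) = 288, σ(139) = 140, σ(140) = 336. Summing all 140 values: 16207. (Average order: Σ_{n ≤ x} σ(n) ~ (π²/12) x². For x = 140, (π²/12)·140² ≈ 16120.35.)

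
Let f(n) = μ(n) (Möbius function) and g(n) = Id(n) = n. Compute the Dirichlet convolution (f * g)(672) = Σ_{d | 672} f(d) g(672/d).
(μ * Id)(672) = 192

Divisors of 672: [1, 2, 3, 4, 6, 7, 8, 12, 14, 16, 21, 24, 28, 32, 42, 48, 56, 84, 96, 112, 168, 224, 336, 672]. For each d | 672:
  d = 1: μ(1) · Id(672/1) = 1 · 672 = 672
  d = 2: μ(2) · Id(672/2) = -1 · 336 = -336
  d = 3: μ(3) · Id(672/3) = -1 · 224 = -224
  d = 4: μ(4) · Id(672/4) = 0 · 168 = 0
  d = 6: μ(6) · Id(672/6) = 1 · 112 = 112
  d = 7: μ(7) · Id(672/7) = -1 · 96 = -96
  d = 8: μ(8) · Id(672/8) = 0 · 84 = 0
  d = 12: μ(12) · Id(672/12) = 0 · 56 = 0
  d = 14: μ(14) · Id(672/14) = 1 · 48 = 48
  d = 16: μ(16) · Id(672/16) = 0 · 42 = 0
  d = 21: μ(21) · Id(672/21) = 1 · 32 = 32
  d = 24: μ(24) · Id(672/24) = 0 · 28 = 0
  d = 28: μ(28) · Id(672/28) = 0 · 24 = 0
  d = 32: μ(32) · Id(672/32) = 0 · 21 = 0
  d = 42: μ(42) · Id(672/42) = -1 · 16 = -16
  d = 48: μ(48) · Id(672/48) = 0 · 14 = 0
  d = 56: μ(56) · Id(672/56) = 0 · 12 = 0
  d = 84: μ(84) · Id(672/84) = 0 · 8 = 0
  d = 96: μ(96) · Id(672/96) = 0 · 7 = 0
  d = 112: μ(112) · Id(672/112) = 0 · 6 = 0
  d = 168: μ(168) · Id(672/168) = 0 · 4 = 0
  d = 224: μ(224) · Id(672/224) = 0 · 3 = 0
  d = 336: μ(336) · Id(672/336) = 0 · 2 = 0
  d = 672: μ(672) · Id(672/672) = 0 · 1 = 0
Summing: (μ * Id)(672) = 672 + -336 + -224 + 0 + 112 + -96 + 0 + 0 + 48 + 0 + 32 + 0 + 0 + 0 + -16 + 0 + 0 + 0 + 0 + 0 + 0 + 0 + 0 + 0 = 192.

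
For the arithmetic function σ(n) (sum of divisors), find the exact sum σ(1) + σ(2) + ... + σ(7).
Σ_{n ≤ 7} σ(n) = 41

Compute σ(n) for each 1 ≤ n ≤ 7: σ(1) = 1, σ(2) = 3, σ(3) = 4, σ(4) = 7, σ(5) = 6, σ(6) = 12, σ(7) = 8. Summing all 7 values: 41. (Average order: Σ_{n ≤ x} σ(n) ~ (π²/12) x². For x = 7, (π²/12)·7² ≈ 40.30.)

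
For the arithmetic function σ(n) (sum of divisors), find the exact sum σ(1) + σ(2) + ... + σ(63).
Σ_{n ≤ 63} σ(n) = 3276

Compute σ(n) for each 1 ≤ n ≤ 63: σ(1) = 1, σ(2) = 3, σ(3) = 4, σ(4) = 7, σ(5) = 6, σ(6) = 12, σ(7) = 8, σ(8) = 15, σ(9) = 13, σ(10) = 18, σ(11) = 12, σ(12) = 28, σ(13) = 14, σ(14) = 24, σ(15) = 24, σ(16) = 31, σ(17) = 18, σ(18) = 39, σ(19) = 20, σ(20) = 42, σ(21) = 32, σ(22) = 36, σ(23) = 24, σ(24) = 60, σ(25) = 31, σ(26) = 42, σ(27) = 40, σ(28) = 56, σ(29) = 30, σ(30) = 72, σ(31) = 32, σ(32) = 63, σ(33) = 48, σ(34) = 54, σ(35) = 48, σ(36) = 91, σ(37) = 38, σ(38) = 60, σ(39) = 56, σ(40) = 90, σ(41) = 42, σ(42) = 96, σ(43) = 44, σ(44) = 84, σ(45) = 78, σ(46) = 72, σ(47) = 48, σ(48) = 124, σ(49) = 57, σ(50) = 93, σ(51) = 72, σ(52) = 98, σ(53) = 54, σ(54) = 120, σ(55) = 72, σ(56) = 120, σ(57) = 80, σ(58) = 90, σ(59) = 60, σ(60) = 168, σ(61) = 62, σ(62) = 96, σ(63) = 104. Summing all 63 values: 3276. (Average order: Σ_{n ≤ x} σ(n) ~ (π²/12) x². For x = 63, (π²/12)·63² ≈ 3264.37.)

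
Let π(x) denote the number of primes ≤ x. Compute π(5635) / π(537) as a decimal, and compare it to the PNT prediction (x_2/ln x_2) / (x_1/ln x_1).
π(5635)/π(537) = 739/99 ≈ 7.4646;  PNT prediction ≈ 7.6374.

π(537) = 99 and π(5635) = 739, so π(5635)/π(537) ≈ 7.4646. The PNT-predicted ratio is (5635/ln(5635)) / (537/ln(537)) ≈ 7.6374. The two agree to within a few percent, as expected.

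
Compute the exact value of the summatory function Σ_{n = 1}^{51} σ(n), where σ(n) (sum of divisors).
Σ_{n ≤ 51} σ(n) = 2152

Compute σ(n) for each 1 ≤ n ≤ 51: σ(1) = 1, σ(2) = 3, σ(3) = 4, σ(4) = 7, σ(5) = 6, σ(6) = 12, σ(7) = 8, σ(8) = 15, σ(9) = 13, σ(10) = 18, σ(11) = 12, σ(12) = 28, σ(13) = 14, σ(14) = 24, σ(15) = 24, σ(16) = 31, σ(17) = 18, σ(18) = 39, σ(19) = 20, σ(20) = 42, σ(21) = 32, σ(22) = 36, σ(23) = 24, σ(24) = 60, σ(25) = 31, σ(26) = 42, σ(27) = 40, σ(28) = 56, σ(29) = 30, σ(30) = 72, σ(31) = 32, σ(32) = 63, σ(33) = 48, σ(34) = 54, σ(35) = 48, σ(36) = 91, σ(37) = 38, σ(38) = 60, σ(39) = 56, σ(40) = 90, σ(41) = 42, σ(42) = 96, σ(43) = 44, σ(44) = 84, σ(45) = 78, σ(46) = 72, σ(47) = 48, σ(48) = 124, σ(49) = 57, σ(50) = 93, σ(51) = 72. Summing all 51 values: 2152. (Average order: Σ_{n ≤ x} σ(n) ~ (π²/12) x². For x = 51, (π²/12)·51² ≈ 2139.24.)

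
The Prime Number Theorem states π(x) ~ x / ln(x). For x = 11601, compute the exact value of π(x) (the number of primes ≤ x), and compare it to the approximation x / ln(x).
π(11601) = 1396;  x/ln(x) ≈ 1239.58;  relative error ≈ 11.21%.

Directly count primes up to 11601: π(11601) = 1396. The PNT approximation gives 11601/ln(11601) ≈ 11601/9.35885 ≈ 1239.58. Relative error (π(x) − x/ln(x)) / π(x) ≈ 11.21%; the approximation is known to undercount slightly (Li(x) is a better estimate).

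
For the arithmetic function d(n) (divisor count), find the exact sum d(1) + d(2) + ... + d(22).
Σ_{n ≤ 22} d(n) = 74

Compute d(n) for each 1 ≤ n ≤ 22: d(1) = 1, d(2) = 2, d(3) = 2, d(4) = 3, d(5) = 2, d(6) = 4, d(7) = 2, d(8) = 4, d(9) = 3, d(10) = 4, d(11) = 2, d(12) = 6, d(13) = 2, d(14) = 4, d(15) = 4, d(16) = 5, d(17) = 2, d(18) = 6, d(19) = 2, d(20) = 6, d(21) = 4, d(22) = 4. Summing all 22 values: 74. (Dirichlet's divisor formula: Σ_{n ≤ x} d(n) = x ln(x) + (2γ − 1) x + O(√x). For x = 22, the asymptotic estimate is ≈ 71.40.)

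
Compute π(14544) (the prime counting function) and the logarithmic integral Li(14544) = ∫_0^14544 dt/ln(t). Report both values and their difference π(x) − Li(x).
π(14544) = 1703;  Li(14544) ≈ 1729.13;  π(x) − Li(x) ≈ -26.13.

Direct count of primes ≤ 14544 gives π(14544) = 1703. Numerical evaluation of the logarithmic integral gives Li(14544) ≈ 1729.13. The difference π(x) − Li(x) ≈ -26.13 is typically negative for small/moderate x (Li(x) overestimates), though Littlewood's theorem shows this sign changes infinitely often.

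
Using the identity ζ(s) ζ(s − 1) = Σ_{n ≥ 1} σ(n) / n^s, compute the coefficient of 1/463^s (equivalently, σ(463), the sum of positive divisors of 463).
σ(463) = 464

In the product (Σ m^0/m^s)(Σ k / k^s) = Σ (Σ_{d | n} d) / n^s, the coefficient of 1/n^s is σ(n) = Σ_{d | n} d. For n = 463, divisors are [1, 463]; summing: σ(463) = 464.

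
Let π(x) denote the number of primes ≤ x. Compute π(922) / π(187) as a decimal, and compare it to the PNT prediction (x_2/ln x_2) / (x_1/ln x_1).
π(922)/π(187) = 157/42 ≈ 3.7381;  PNT prediction ≈ 3.7782.

π(187) = 42 and π(922) = 157, so π(922)/π(187) ≈ 3.7381. The PNT-predicted ratio is (922/ln(922)) / (187/ln(187)) ≈ 3.7782. The two agree to within a few percent, as expected.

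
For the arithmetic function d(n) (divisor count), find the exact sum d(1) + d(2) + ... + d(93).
Σ_{n ≤ 93} d(n) = 439

Compute d(n) for each 1 ≤ n ≤ 93: d(1) = 1, d(2) = 2, d(3) = 2, d(4) = 3, d(5) = 2, d(6) = 4, d(7) = 2, d(8) = 4, d(9) = 3, d(10) = 4, d(11) = 2, d(12) = 6, d(13) = 2, d(14) = 4, d(15) = 4, d(16) = 5, d(17) = 2, d(18) = 6, d(19) = 2, d(20) = 6, d(21) = 4, d(22) = 4, d(23) = 2, d(24) = 8, d(25) = 3, d(26) = 4, d(27) = 4, d(28) = 6, d(29) = 2, d(30) = 8, d(31) = 2, d(32) = 6, d(33) = 4, d(34) = 4, d(35) = 4, d(36) = 9, d(37) = 2, d(38) = 4, d(39) = 4, d(40) = 8, d(41) = 2, d(42) = 8, d(43) = 2, d(44) = 6, d(45) = 6, d(46) = 4, d(47) = 2, d(48) = 10, d(49) = 3, d(50) = 6, d(51) = 4, d(52) = 6, d(53) = 2, d(54) = 8, d(55) = 4, d(56) = 8, d(57) = 4, d(58) = 4, d(59) = 2, d(60) = 12, d(61) = 2, d(62) = 4, d(63) = 6, d(64) = 7, d(65) = 4, d(66) = 8, d(67) = 2, d(68) = 6, d(69) = 4, d(70) = 8, d(71) = 2, d(72) = 12, d(73) = 2, d(74) = 4, d(75) = 6, d(76) = 6, d(77) = 4, d(78) = 8, d(79) = 2, d(80) = 10, d(81) = 5, d(82) = 4, d(83) = 2, d(84) = 12, d(85) = 4, d(86) = 4, d(87) = 4, d(88) = 8, d(89) = 2, d(90) = 12, d(91) = 4, d(92) = 6, d(93) = 4. Summing all 93 values: 439. (Dirichlet's divisor formula: Σ_{n ≤ x} d(n) = x ln(x) + (2γ − 1) x + O(√x). For x = 93, the asymptotic estimate is ≈ 435.89.)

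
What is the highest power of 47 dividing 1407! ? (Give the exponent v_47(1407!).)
v_47(1407!) = 29

Legendre's formula: v_p(n!) = Σ_{k ≥ 1} ⌊n / p^k⌋. For p = 47, n = 1407, the terms are:
  ⌊1407/47^1⌋ = ⌊1407/47⌋ = 29
(the next term ⌊1407/47^2⌋ = 0, terminating the sum). Summing: v_47(1407!) = 29 = 29.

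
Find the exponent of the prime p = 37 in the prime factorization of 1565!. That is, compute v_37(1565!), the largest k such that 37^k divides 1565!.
v_37(1565!) = 43

Legendre's formula: v_p(n!) = Σ_{k ≥ 1} ⌊n / p^k⌋. For p = 37, n = 1565, the terms are:
  ⌊1565/37^1⌋ = ⌊1565/37⌋ = 42
  ⌊1565/37^2⌋ = ⌊1565/1369⌋ = 1
(the next term ⌊1565/37^3⌋ = 0, terminating the sum). Summing: v_37(1565!) = 42 + 1 = 43.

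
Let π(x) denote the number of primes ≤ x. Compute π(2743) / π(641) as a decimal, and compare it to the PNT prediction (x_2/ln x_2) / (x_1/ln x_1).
π(2743)/π(641) = 400/116 ≈ 3.4483;  PNT prediction ≈ 3.4934.

π(641) = 116 and π(2743) = 400, so π(2743)/π(641) ≈ 3.4483. The PNT-predicted ratio is (2743/ln(2743)) / (641/ln(641)) ≈ 3.4934. The two agree to within a few percent, as expected.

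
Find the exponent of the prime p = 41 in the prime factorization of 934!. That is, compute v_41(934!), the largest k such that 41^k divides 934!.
v_41(934!) = 22

Legendre's formula: v_p(n!) = Σ_{k ≥ 1} ⌊n / p^k⌋. For p = 41, n = 934, the terms are:
  ⌊934/41^1⌋ = ⌊934/41⌋ = 22
(the next term ⌊934/41^2⌋ = 0, terminating the sum). Summing: v_41(934!) = 22 = 22.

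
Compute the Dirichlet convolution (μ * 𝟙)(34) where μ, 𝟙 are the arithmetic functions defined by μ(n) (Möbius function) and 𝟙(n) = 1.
(μ * 𝟙)(34) = 0

Divisors of 34: [1, 2, 17, 34]. For each d | 34:
  d = 1: μ(1) · 𝟙(34/1) = 1 · 1 = 1
  d = 2: μ(2) · 𝟙(34/2) = -1 · 1 = -1
  d = 17: μ(17) · 𝟙(34/17) = -1 · 1 = -1
  d = 34: μ(34) · 𝟙(34/34) = 1 · 1 = 1
Summing: (μ * 𝟙)(34) = 1 + -1 + -1 + 1 = 0.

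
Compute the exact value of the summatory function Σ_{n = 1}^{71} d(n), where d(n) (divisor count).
Σ_{n ≤ 71} d(n) = 314

Compute d(n) for each 1 ≤ n ≤ 71: d(1) = 1, d(2) = 2, d(3) = 2, d(4) = 3, d(5) = 2, d(6) = 4, d(7) = 2, d(8) = 4, d(9) = 3, d(10) = 4, d(11) = 2, d(12) = 6, d(13) = 2, d(14) = 4, d(15) = 4, d(16) = 5, d(17) = 2, d(18) = 6, d(19) = 2, d(20) = 6, d(21) = 4, d(22) = 4, d(23) = 2, d(24) = 8, d(25) = 3, d(26) = 4, d(27) = 4, d(28) = 6, d(29) = 2, d(30) = 8, d(31) = 2, d(32) = 6, d(33) = 4, d(34) = 4, d(35) = 4, d(36) = 9, d(37) = 2, d(38) = 4, d(39) = 4, d(40) = 8, d(41) = 2, d(42) = 8, d(43) = 2, d(44) = 6, d(45) = 6, d(46) = 4, d(47) = 2, d(48) = 10, d(49) = 3, d(50) = 6, d(51) = 4, d(52) = 6, d(53) = 2, d(54) = 8, d(55) = 4, d(56) = 8, d(57) = 4, d(58) = 4, d(59) = 2, d(60) = 12, d(61) = 2, d(62) = 4, d(63) = 6, d(64) = 7, d(65) = 4, d(66) = 8, d(67) = 2, d(68) = 6, d(69) = 4, d(70) = 8, d(71) = 2. Summing all 71 values: 314. (Dirichlet's divisor formula: Σ_{n ≤ x} d(n) = x ln(x) + (2γ − 1) x + O(√x). For x = 71, the asymptotic estimate is ≈ 313.61.)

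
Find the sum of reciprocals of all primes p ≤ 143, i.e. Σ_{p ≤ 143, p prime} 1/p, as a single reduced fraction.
Σ 1/p = 18825509850919239131453102166593625244431364344421618363/10014646650599190067509233131649940057366334653200433090

π(143) = 34, so the primes ≤ 143 are [2, 3, 5, 7, 11, 13, 17, 19, 23, 29, 31, 37, 41, 43, 47, 53, 59, 61, 67, 71, 73, 79, 83, 89, 97, 101, 103, 107, 109, 113, 127, 131, 137, 139]. Summing 1/p over these primes: 18825509850919239131453102166593625244431364344421618363/10014646650599190067509233131649940057366334653200433090 ≈ 1.8798. Mertens estimate ln ln(143) + 0.2615 ≈ 1.8635.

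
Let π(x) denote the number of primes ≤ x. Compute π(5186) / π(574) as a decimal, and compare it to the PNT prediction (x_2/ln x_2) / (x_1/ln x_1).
π(5186)/π(574) = 690/105 ≈ 6.5714;  PNT prediction ≈ 6.7099.

π(574) = 105 and π(5186) = 690, so π(5186)/π(574) ≈ 6.5714. The PNT-predicted ratio is (5186/ln(5186)) / (574/ln(574)) ≈ 6.7099. The two agree to within a few percent, as expected.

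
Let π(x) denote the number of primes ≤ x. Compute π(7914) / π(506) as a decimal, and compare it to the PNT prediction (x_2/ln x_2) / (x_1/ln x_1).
π(7914)/π(506) = 999/96 ≈ 10.4062;  PNT prediction ≈ 10.8490.

π(506) = 96 and π(7914) = 999, so π(7914)/π(506) ≈ 10.4062. The PNT-predicted ratio is (7914/ln(7914)) / (506/ln(506)) ≈ 10.8490. The two agree to within a few percent, as expected.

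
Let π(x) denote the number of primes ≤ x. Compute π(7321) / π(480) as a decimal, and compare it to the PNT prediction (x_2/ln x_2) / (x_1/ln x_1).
π(7321)/π(480) = 933/92 ≈ 10.1413;  PNT prediction ≈ 10.5819.

π(480) = 92 and π(7321) = 933, so π(7321)/π(480) ≈ 10.1413. The PNT-predicted ratio is (7321/ln(7321)) / (480/ln(480)) ≈ 10.5819. The two agree to within a few percent, as expected.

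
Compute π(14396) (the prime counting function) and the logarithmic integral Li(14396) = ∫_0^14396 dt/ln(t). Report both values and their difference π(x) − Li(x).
π(14396) = 1686;  Li(14396) ≈ 1713.68;  π(x) − Li(x) ≈ -27.68.

Direct count of primes ≤ 14396 gives π(14396) = 1686. Numerical evaluation of the logarithmic integral gives Li(14396) ≈ 1713.68. The difference π(x) − Li(x) ≈ -27.68 is typically negative for small/moderate x (Li(x) overestimates), though Littlewood's theorem shows this sign changes infinitely often.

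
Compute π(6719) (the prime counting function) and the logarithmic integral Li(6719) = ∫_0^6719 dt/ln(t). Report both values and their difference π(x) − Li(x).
π(6719) = 867;  Li(6719) ≈ 882.52;  π(x) − Li(x) ≈ -15.52.

Direct count of primes ≤ 6719 gives π(6719) = 867. Numerical evaluation of the logarithmic integral gives Li(6719) ≈ 882.52. The difference π(x) − Li(x) ≈ -15.52 is typically negative for small/moderate x (Li(x) overestimates), though Littlewood's theorem shows this sign changes infinitely often.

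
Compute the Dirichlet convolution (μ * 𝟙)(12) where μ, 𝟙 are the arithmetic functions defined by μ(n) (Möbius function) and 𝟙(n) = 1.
(μ * 𝟙)(12) = 0

Divisors of 12: [1, 2, 3, 4, 6, 12]. For each d | 12:
  d = 1: μ(1) · 𝟙(12/1) = 1 · 1 = 1
  d = 2: μ(2) · 𝟙(12/2) = -1 · 1 = -1
  d = 3: μ(3) · 𝟙(12/3) = -1 · 1 = -1
  d = 4: μ(4) · 𝟙(12/4) = 0 · 1 = 0
  d = 6: μ(6) · 𝟙(12/6) = 1 · 1 = 1
  d = 12: μ(12) · 𝟙(12/12) = 0 · 1 = 0
Summing: (μ * 𝟙)(12) = 1 + -1 + -1 + 0 + 1 + 0 = 0.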